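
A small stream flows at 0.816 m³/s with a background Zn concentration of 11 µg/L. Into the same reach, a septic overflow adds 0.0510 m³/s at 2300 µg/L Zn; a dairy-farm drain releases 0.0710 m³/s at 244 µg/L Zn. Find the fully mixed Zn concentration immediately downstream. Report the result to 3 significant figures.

153 µg/L

After mixing, C = (0.8160·11.00 + 0.05100·2300 + 0.07100·244.0) / 0.9380 = 143.6/0.9380 = 153.1 µg/L.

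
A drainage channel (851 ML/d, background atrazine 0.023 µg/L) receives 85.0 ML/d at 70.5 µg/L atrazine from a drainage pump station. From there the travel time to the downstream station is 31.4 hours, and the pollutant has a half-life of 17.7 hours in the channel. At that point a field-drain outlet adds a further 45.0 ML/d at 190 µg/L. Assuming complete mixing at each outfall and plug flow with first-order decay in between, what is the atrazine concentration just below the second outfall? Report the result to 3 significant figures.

10.5 µg/L

After mixing, C = (851.0·0.02300 + 85.00·70.50) / 936.0 = 6012/936.0 = 6.423 µg/L; combined flow 936.0 ML/d.
Half-life 17.7 h → k = ln 2 / 17.7 = 0.03916 h⁻¹ = 0.9399 d⁻¹.
First-order decay: C = 6.423·exp(−k·t) = 6.423·0.2924 = 1.878 µg/L.
Second outfall: C = (936.0·1.878 + 45.00·190.0)/981.0 = 10.51 µg/L.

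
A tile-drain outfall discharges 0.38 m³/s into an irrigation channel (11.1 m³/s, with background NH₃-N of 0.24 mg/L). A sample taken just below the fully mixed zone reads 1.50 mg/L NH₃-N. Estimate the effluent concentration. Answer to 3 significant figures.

38.3 mg/L

Mass balance: 11.10·0.2400 + 0.3800·Cₑ = 11.48·1.500
→ Cₑ = (11.48·1.500 − 11.10·0.2400) / 0.3800 = 38.31 mg/L.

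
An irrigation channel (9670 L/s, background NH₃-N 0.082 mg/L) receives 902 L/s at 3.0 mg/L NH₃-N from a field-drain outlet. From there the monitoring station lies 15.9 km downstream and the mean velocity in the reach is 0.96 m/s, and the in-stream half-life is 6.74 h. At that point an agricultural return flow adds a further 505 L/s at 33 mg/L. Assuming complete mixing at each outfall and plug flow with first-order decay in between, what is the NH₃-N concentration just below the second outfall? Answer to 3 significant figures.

1.70 mg/L

Mass balance: C = (9670·0.08200 + 902.0·3.000) / 10570 = 3499/10570 = 0.3310 mg/L; combined flow 10570 L/s.
Travel time t = 15.9·1000 / 0.96 = 16560 s = 4.601 h.
Half-life 6.74 h → k = ln 2 / 6.74 = 0.1028 h⁻¹ = 2.468 d⁻¹.
First-order decay: C = 0.3310·exp(−k·t) = 0.3310·0.6230 = 0.2062 mg/L.
At the second outfall, C = (10570·0.2062 + 505.0·33.00) / (10570 + 505.0) = 1.701 mg/L.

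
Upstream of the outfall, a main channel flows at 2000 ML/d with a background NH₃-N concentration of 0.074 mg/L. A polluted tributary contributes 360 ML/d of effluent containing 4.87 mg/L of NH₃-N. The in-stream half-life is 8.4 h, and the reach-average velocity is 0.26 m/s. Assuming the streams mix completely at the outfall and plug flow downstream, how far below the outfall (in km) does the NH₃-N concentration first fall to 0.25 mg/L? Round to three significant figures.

13.3 km

Mixed concentration C = ΣQC/ΣQ = (2000·0.07400 + 360.0·4.870) / 2360 = 1901/2360 = 0.8056 mg/L.
Half-life 8.4 h → k = ln 2 / 8.4 = 0.08252 h⁻¹ = 1.980 d⁻¹.
Set 0.8056·exp(−k·t) = 0.25 → t = ln(0.8056/0.25)/k = 51050 s = 14.18 h.
Distance = v·t = 0.26·51050 = 13270 m = 13.27 km.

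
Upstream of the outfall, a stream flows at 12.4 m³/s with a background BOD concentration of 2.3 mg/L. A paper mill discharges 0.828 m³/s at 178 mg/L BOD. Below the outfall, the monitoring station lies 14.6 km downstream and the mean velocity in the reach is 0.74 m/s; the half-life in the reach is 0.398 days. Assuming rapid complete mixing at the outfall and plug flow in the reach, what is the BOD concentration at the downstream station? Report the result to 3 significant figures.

8.93 mg/L

Flow-weighted average: C = (12.40·2.300 + 0.8280·178.0) / 13.23 = 175.9/13.23 = 13.30 mg/L.
Travel time t = 14.6·1000 / 0.74 = 19730 s = 5.480 h.
Half-life 0.398 d → k = ln 2 / 0.398 = 1.742 d⁻¹.
Decay over the reach: 13.30·exp(−kt) = 13.30·0.6719 = 8.934 mg/L.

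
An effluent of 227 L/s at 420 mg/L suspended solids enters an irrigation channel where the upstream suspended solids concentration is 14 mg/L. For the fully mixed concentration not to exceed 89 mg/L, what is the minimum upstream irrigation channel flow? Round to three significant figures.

Set C_mix = 89: (Q·14.00 + 227.0·420.0) / (Q + 227.0) = 89
→ Q = 227.0·(420.0 − 89)/(89 − 14.00) = 1002 L/s.

1000 L/s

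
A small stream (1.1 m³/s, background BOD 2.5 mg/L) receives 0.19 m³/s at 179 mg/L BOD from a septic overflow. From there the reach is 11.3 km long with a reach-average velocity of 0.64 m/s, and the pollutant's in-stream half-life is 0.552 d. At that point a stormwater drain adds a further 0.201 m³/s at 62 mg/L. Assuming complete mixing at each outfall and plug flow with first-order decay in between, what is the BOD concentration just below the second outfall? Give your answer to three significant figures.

Flow-weighted average: C = (1.100·2.500 + 0.1900·179.0) / 1.290 = 36.76/1.290 = 28.50 mg/L; combined flow 1.290 m³/s.
Travel time t = 11.3·1000 / 0.64 = 17660 s = 4.905 h.
Half-life 0.552 d → k = ln 2 / 0.552 = 1.256 d⁻¹.
Decay over the reach: 28.50·exp(−kt) = 28.50·0.7737 = 22.05 mg/L.
Second outfall: C = (1.290·22.05 + 0.2010·62.00)/1.491 = 27.43 mg/L.

27.4 mg/L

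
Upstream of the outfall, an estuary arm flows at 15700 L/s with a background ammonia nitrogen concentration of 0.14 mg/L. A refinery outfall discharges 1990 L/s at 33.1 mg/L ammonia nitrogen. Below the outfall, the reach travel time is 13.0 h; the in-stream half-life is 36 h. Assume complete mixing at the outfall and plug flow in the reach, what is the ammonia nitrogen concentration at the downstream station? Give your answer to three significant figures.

After mixing, C = (15700·0.1400 + 1990·33.10) / 17690 = 68070/17690 = 3.848 mg/L.
Half-life 36 h → k = ln 2 / 36 = 0.01925 h⁻¹ = 0.4621 d⁻¹.
Decay over the reach: 3.848·exp(−kt) = 3.848·0.7786 = 2.996 mg/L.

3.00 mg/L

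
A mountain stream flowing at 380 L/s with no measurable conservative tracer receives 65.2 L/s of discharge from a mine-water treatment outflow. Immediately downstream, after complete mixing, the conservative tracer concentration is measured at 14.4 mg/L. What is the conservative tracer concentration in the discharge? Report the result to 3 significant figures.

98.3 mg/L

Mass balance: 380.0·0 + 65.20·Cₑ = 445.2·14.40
→ Cₑ = (445.2·14.40 − 380.0·0) / 65.20 = 98.33 mg/L.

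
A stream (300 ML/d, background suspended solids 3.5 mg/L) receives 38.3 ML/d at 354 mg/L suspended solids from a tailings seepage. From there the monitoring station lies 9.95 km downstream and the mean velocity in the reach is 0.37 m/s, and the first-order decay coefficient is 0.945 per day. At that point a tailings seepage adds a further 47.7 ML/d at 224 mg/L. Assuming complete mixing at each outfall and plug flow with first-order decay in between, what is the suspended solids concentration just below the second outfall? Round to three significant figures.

55.9 mg/L

Conservation of mass: C = (300.0·3.500 + 38.30·354.0) / 338.3 = 14610/338.3 = 43.18 mg/L; combined flow 338.3 ML/d.
Travel time t = 9.95·1000 / 0.37 = 26890 s = 7.470 h.
After decay, C = 43.18 × e^(−kt) = 43.18 × 0.7452 = 32.18 mg/L.
At the second outfall, C = (338.3·32.18 + 47.70·224.0) / (338.3 + 47.70) = 55.88 mg/L.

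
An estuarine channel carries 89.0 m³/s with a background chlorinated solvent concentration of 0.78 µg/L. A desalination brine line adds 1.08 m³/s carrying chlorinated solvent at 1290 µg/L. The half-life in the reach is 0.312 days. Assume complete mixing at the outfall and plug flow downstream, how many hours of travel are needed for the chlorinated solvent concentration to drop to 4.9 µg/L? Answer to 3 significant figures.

12.9 h

Flow-weighted average: C = (89.00·0.7800 + 1.080·1290) / 90.08 = 1463/90.08 = 16.24 µg/L.
Half-life 0.312 d → k = ln 2 / 0.312 = 2.222 d⁻¹.
16.24·exp(−k·t) = 4.9 → t = ln(16.24/4.9)/k = 46590 s = 12.94 h.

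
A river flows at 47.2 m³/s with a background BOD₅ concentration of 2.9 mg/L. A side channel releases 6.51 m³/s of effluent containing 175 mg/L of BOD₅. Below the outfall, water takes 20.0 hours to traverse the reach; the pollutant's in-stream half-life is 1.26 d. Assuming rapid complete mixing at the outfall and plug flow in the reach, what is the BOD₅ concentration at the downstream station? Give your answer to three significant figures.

15.0 mg/L

Mass balance: C = (47.20·2.900 + 6.510·175.0) / 53.71 = 1276/53.71 = 23.76 mg/L.
Half-life 1.26 d → k = ln 2 / 1.26 = 0.5501 d⁻¹.
Applying C = C₀e^(−kt): 23.76 × 0.6323 = 15.02 mg/L.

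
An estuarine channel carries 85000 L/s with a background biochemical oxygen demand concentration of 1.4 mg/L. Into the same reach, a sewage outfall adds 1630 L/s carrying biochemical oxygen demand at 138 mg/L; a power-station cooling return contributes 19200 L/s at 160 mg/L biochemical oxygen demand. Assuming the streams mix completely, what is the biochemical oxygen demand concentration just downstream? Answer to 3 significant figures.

After mixing, C = (85000·1.400 + 1630·138.0 + 19200·160.0) / 105800 = 3416000/105800 = 32.28 mg/L.

32.3 mg/L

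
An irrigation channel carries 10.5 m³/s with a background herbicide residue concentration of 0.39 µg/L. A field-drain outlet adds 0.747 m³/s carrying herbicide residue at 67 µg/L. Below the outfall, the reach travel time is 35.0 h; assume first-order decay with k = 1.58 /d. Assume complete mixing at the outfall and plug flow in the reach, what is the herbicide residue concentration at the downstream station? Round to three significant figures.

Conservation of mass: C = (10.50·0.3900 + 0.7470·67.00) / 11.25 = 54.14/11.25 = 4.814 µg/L.
First-order decay: C = 4.814·exp(−k·t) = 4.814·0.09984 = 0.4806 µg/L.

0.481 µg/L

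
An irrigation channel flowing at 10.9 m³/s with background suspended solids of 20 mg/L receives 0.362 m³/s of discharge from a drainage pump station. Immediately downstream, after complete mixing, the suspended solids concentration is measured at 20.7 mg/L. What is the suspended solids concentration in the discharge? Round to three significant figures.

41.8 mg/L

Mass balance: 10.90·20.00 + 0.3620·Cₑ = 11.26·20.70
→ Cₑ = (11.26·20.70 − 10.90·20.00) / 0.3620 = 41.78 mg/L.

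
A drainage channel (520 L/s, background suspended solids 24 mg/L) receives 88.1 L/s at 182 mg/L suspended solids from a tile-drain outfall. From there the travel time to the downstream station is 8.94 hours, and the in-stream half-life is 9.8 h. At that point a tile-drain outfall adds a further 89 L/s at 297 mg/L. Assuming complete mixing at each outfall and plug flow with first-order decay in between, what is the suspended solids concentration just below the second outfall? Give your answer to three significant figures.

59.7 mg/L

After mixing, C = (520.0·24.00 + 88.10·182.0) / 608.1 = 28510/608.1 = 46.89 mg/L; combined flow 608.1 L/s.
Half-life 9.8 h → k = ln 2 / 9.8 = 0.07073 h⁻¹ = 1.698 d⁻¹.
First-order decay: C = 46.89·exp(−k·t) = 46.89·0.5314 = 24.92 mg/L.
Second outfall: C = (608.1·24.92 + 89.00·297.0)/697.1 = 59.65 mg/L.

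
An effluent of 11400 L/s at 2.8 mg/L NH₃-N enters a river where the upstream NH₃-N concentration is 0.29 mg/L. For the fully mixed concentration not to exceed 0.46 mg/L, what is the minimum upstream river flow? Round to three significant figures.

157000 L/s

Set C_mix = 0.46: (Q·0.2900 + 11400·2.800) / (Q + 11400) = 0.46
→ Q = 11400·(2.800 − 0.46)/(0.46 − 0.2900) = 156900 L/s.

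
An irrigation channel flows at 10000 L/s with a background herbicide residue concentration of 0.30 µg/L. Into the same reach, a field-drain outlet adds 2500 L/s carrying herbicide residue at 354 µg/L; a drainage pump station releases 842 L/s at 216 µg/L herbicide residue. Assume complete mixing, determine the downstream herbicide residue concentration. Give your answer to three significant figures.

80.2 µg/L

Mass balance: C = (10000·0.3000 + 2500·354.0 + 842.0·216.0) / 13340 = 1070000/13340 = 80.19 µg/L.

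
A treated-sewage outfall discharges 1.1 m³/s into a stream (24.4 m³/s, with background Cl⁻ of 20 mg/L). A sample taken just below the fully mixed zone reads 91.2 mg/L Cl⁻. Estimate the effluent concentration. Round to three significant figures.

1670 mg/L

Mass balance: 24.40·20.00 + 1.100·Cₑ = 25.50·91.20
→ Cₑ = (25.50·91.20 − 24.40·20.00) / 1.100 = 1671 mg/L.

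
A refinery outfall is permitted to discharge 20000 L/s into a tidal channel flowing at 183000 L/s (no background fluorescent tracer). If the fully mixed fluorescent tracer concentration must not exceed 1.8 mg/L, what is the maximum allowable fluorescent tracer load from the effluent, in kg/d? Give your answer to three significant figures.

Mass balance at the limit: 183000·0 + 20000·Cₑ = 203000·1.8 → Cₑ = 18.27 mg/L.
20000 L/s = 20.00 m³/s. Load = 20.00 m³/s × 18.27 g/m³ × 86 400 s/d = 31570 kg/d.

31600 kg/d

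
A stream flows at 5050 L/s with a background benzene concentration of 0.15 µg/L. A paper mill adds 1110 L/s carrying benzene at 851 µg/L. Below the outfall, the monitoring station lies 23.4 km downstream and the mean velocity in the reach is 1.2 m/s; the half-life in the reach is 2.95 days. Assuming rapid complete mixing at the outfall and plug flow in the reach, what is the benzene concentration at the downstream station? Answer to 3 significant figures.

Mass balance: C = (5050·0.1500 + 1110·851.0) / 6160 = 945400/6160 = 153.5 µg/L.
Travel time t = 23.4·1000 / 1.2 = 19500 s = 5.417 h.
Half-life 2.95 d → k = ln 2 / 2.95 = 0.2350 d⁻¹.
Decay over the reach: 153.5·exp(−kt) = 153.5·0.9484 = 145.5 µg/L.

146 µg/L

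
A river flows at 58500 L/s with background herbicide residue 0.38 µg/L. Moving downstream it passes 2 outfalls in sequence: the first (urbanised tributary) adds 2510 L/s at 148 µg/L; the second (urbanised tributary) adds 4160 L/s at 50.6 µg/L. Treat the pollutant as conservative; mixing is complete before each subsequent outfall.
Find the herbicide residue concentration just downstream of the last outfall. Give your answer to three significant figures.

9.27 µg/L

Below outfall 1: Q → 61010 L/s, C = (58500·0.3800 + 2510·148.0)/61010 = 6.453 µg/L.
Below outfall 2: Q → 65170 L/s, C = (61010·6.453 + 4160·50.60)/65170 = 9.271 µg/L.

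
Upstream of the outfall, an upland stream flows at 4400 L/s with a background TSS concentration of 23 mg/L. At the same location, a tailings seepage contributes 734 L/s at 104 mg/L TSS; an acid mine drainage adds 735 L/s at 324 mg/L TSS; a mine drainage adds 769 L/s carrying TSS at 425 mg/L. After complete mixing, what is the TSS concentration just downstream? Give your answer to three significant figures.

After mixing, C = (4400·23.00 + 734.0·104.0 + 735.0·324.0 + 769.0·425.0) / 6638 = 742500/6638 = 111.9 mg/L.

112 mg/L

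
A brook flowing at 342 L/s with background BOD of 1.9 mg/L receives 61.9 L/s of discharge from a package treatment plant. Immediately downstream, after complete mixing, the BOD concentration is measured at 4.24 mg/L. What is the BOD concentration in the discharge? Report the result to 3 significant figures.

17.2 mg/L

Mass balance: 342.0·1.900 + 61.90·Cₑ = 403.9·4.240
→ Cₑ = (403.9·4.240 − 342.0·1.900) / 61.90 = 17.17 mg/L.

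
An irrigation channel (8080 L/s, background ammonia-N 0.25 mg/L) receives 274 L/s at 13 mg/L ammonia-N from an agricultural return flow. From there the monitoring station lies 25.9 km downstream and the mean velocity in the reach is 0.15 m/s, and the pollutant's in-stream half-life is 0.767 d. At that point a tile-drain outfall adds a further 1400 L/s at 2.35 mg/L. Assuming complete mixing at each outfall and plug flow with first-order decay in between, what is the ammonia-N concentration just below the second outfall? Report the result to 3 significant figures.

After mixing, C = (8080·0.2500 + 274.0·13.00) / 8354 = 5582/8354 = 0.6682 mg/L; combined flow 8354 L/s.
Travel time t = 25.9·1000 / 0.15 = 172700 s = 47.96 h.
Half-life 0.767 d → k = ln 2 / 0.767 = 0.9037 d⁻¹.
Decay over the reach: 0.6682·exp(−kt) = 0.6682·0.1643 = 0.1098 mg/L.
At the second outfall, C = (8354·0.1098 + 1400·2.350) / (8354 + 1400) = 0.4313 mg/L.

0.431 mg/L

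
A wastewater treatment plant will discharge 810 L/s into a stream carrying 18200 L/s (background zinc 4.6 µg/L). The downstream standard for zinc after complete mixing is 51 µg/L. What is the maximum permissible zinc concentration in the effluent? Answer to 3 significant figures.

At the limit, (Qr·Cr + Qe·Cₑ)/(Qr + Qe) = 51:
Cₑ = (19010·51 − 18200·4.600) / 810.0 = 1094 µg/L.

1090 µg/L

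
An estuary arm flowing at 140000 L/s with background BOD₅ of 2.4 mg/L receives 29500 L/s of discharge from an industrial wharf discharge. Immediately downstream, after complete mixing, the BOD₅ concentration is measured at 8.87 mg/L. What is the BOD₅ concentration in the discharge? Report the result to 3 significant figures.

Mass balance: 140000·2.400 + 29500·Cₑ = 169500·8.870
→ Cₑ = (169500·8.870 − 140000·2.400) / 29500 = 39.58 mg/L.

39.6 mg/L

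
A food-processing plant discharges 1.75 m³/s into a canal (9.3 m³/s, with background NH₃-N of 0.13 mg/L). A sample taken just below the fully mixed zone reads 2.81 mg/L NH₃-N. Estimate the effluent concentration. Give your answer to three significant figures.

17.1 mg/L

Mass balance: 9.300·0.1300 + 1.750·Cₑ = 11.05·2.810
→ Cₑ = (11.05·2.810 − 9.300·0.1300) / 1.750 = 17.05 mg/L.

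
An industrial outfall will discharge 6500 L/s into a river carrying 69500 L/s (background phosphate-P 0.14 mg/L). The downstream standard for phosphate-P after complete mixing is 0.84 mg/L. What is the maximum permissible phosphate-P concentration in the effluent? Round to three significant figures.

At the limit, (Qr·Cr + Qe·Cₑ)/(Qr + Qe) = 0.84:
Cₑ = (76000·0.84 − 69500·0.1400) / 6500 = 8.325 mg/L.

8.32 mg/L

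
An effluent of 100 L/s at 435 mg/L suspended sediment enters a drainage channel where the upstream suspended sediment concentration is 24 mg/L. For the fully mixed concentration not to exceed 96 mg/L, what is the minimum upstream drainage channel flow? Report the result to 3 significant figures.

Set C_mix = 96: (Q·24.00 + 100.0·435.0) / (Q + 100.0) = 96
→ Q = 100.0·(435.0 − 96)/(96 − 24.00) = 470.8 L/s.

471 L/s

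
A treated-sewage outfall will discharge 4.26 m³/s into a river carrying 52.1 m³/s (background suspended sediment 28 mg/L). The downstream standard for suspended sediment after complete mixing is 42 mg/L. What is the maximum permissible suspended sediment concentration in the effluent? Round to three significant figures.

At the limit, (Qr·Cr + Qe·Cₑ)/(Qr + Qe) = 42:
Cₑ = (56.36·42 − 52.10·28.00) / 4.260 = 213.2 mg/L.

213 mg/L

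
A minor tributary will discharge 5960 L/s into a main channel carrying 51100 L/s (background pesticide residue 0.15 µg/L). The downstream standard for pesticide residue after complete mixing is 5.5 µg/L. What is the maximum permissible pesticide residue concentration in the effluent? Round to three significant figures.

51.4 µg/L

At the limit, (Qr·Cr + Qe·Cₑ)/(Qr + Qe) = 5.5:
Cₑ = (57060·5.5 − 51100·0.1500) / 5960 = 51.37 µg/L.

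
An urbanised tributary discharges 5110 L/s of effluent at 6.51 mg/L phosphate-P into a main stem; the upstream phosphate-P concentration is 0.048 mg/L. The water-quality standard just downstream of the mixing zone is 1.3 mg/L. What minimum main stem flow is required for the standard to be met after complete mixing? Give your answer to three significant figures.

21300 L/s

Set C_mix = 1.3: (Q·0.04800 + 5110·6.510) / (Q + 5110) = 1.3
→ Q = 5110·(6.510 − 1.3)/(1.3 − 0.04800) = 21260 L/s.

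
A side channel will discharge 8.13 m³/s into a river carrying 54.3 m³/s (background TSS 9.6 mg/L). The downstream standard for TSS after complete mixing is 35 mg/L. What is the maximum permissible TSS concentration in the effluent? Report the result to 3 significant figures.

205 mg/L

At the limit, (Qr·Cr + Qe·Cₑ)/(Qr + Qe) = 35:
Cₑ = (62.43·35 − 54.30·9.600) / 8.130 = 204.6 mg/L.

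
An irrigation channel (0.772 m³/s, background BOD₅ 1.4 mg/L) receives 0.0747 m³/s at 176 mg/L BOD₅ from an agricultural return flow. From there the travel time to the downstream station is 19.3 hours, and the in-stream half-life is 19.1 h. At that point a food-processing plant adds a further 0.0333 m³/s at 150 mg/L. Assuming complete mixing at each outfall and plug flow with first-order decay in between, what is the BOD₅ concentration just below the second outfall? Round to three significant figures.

Conservation of mass: C = (0.7720·1.400 + 0.07470·176.0) / 0.8467 = 14.23/0.8467 = 16.80 mg/L; combined flow 0.8467 m³/s.
Half-life 19.1 h → k = ln 2 / 19.1 = 0.03629 h⁻¹ = 0.8710 d⁻¹.
Applying C = C₀e^(−kt): 16.80 × 0.4964 = 8.341 mg/L.
Second outfall: C = (0.8467·8.341 + 0.03330·150.0)/0.8800 = 13.70 mg/L.

13.7 mg/L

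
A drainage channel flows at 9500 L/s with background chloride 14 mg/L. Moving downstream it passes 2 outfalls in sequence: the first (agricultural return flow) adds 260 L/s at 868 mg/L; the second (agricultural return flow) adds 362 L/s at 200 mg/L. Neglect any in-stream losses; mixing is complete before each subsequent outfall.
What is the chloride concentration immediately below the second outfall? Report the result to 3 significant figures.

42.6 mg/L

Below outfall 1: Q → 9760 L/s, C = (9500·14.00 + 260.0·868.0)/9760 = 36.75 mg/L.
Below outfall 2: Q → 10120 L/s, C = (9760·36.75 + 362.0·200.0)/10120 = 42.59 mg/L.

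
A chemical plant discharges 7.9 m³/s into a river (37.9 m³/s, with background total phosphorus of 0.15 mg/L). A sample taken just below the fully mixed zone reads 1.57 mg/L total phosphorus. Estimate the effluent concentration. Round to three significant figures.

8.38 mg/L

Mass balance: 37.90·0.1500 + 7.900·Cₑ = 45.80·1.570
→ Cₑ = (45.80·1.570 − 37.90·0.1500) / 7.900 = 8.382 mg/L.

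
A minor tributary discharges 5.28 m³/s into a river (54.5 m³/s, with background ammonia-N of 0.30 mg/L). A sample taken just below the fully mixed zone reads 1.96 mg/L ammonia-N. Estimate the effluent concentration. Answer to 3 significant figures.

Mass balance: 54.50·0.3000 + 5.280·Cₑ = 59.78·1.960
→ Cₑ = (59.78·1.960 − 54.50·0.3000) / 5.280 = 19.09 mg/L.

19.1 mg/L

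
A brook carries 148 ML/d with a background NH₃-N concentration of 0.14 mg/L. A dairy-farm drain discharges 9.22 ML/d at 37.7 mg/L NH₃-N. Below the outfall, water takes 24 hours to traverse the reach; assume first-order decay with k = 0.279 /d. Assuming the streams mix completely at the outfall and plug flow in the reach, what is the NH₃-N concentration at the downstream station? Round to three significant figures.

1.77 mg/L

Flow-weighted average: C = (148.0·0.1400 + 9.220·37.70) / 157.2 = 368.3/157.2 = 2.343 mg/L.
After decay, C = 2.343 × e^(−kt) = 2.343 × 0.7565 = 1.772 mg/L.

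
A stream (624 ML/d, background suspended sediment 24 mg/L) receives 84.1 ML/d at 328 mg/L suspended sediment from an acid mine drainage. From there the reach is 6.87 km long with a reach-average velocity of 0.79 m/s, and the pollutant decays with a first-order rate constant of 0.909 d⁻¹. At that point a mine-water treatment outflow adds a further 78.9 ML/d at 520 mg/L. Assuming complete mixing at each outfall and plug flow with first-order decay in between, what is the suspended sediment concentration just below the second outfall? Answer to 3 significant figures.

Conservation of mass: C = (624.0·24.00 + 84.10·328.0) / 708.1 = 42560/708.1 = 60.11 mg/L; combined flow 708.1 ML/d.
Travel time t = 6.87·1000 / 0.79 = 8696 s = 2.416 h.
After decay, C = 60.11 × e^(−kt) = 60.11 × 0.9126 = 54.85 mg/L.
Second outfall: C = (708.1·54.85 + 78.90·520.0)/787.0 = 101.5 mg/L.

101 mg/L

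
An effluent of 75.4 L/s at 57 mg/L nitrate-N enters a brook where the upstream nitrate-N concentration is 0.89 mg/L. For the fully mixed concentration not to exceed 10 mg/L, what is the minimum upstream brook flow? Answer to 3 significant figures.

Set C_mix = 10: (Q·0.8900 + 75.40·57.00) / (Q + 75.40) = 10
→ Q = 75.40·(57.00 − 10)/(10 − 0.8900) = 389.0 L/s.

389 L/s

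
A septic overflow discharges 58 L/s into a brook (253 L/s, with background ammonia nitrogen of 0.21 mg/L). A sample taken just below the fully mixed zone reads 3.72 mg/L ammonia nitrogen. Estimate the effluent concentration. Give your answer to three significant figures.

Mass balance: 253.0·0.2100 + 58.00·Cₑ = 311.0·3.720
→ Cₑ = (311.0·3.720 − 253.0·0.2100) / 58.00 = 19.03 mg/L.

19.0 mg/L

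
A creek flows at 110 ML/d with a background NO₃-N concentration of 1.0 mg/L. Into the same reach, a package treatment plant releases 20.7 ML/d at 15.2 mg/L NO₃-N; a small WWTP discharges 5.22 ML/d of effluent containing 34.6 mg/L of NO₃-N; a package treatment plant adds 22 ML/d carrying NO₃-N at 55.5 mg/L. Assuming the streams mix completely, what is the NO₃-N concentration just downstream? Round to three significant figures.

Mass balance: C = (110.0·1.000 + 20.70·15.20 + 5.220·34.60 + 22.00·55.50) / 157.9 = 1826/157.9 = 11.56 mg/L.

11.6 mg/L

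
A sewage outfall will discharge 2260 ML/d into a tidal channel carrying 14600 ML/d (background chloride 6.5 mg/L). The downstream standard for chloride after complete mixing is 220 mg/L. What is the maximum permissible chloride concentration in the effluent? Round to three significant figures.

1600 mg/L

At the limit, (Qr·Cr + Qe·Cₑ)/(Qr + Qe) = 220:
Cₑ = (16860·220 − 14600·6.500) / 2260 = 1599 mg/L.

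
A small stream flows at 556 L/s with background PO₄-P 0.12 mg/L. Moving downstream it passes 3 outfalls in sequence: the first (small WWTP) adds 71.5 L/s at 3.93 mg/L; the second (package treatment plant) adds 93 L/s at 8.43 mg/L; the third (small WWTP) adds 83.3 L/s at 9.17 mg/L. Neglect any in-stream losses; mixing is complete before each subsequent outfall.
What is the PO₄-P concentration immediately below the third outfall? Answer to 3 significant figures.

2.36 mg/L

Below outfall 1: Q → 627.5 L/s, C = (556.0·0.1200 + 71.50·3.930)/627.5 = 0.5541 mg/L.
Below outfall 2: Q → 720.5 L/s, C = (627.5·0.5541 + 93.00·8.430)/720.5 = 1.571 mg/L.
Below outfall 3: Q → 803.8 L/s, C = (720.5·1.571 + 83.30·9.170)/803.8 = 2.358 mg/L.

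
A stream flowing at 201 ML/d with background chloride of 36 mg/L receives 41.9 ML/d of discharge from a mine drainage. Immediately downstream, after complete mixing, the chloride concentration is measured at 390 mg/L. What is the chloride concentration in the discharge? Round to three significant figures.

Mass balance: 201.0·36.00 + 41.90·Cₑ = 242.9·390.0
→ Cₑ = (242.9·390.0 − 201.0·36.00) / 41.90 = 2088 mg/L.

2090 mg/L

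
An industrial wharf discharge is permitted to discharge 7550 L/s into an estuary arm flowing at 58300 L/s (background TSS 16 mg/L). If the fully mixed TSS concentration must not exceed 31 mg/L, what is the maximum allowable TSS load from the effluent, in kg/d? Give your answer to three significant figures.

Mass balance at the limit: 58300·16.00 + 7550·Cₑ = 65850·31 → Cₑ = 146.8 mg/L.
7550 L/s = 7.550 m³/s. Load = 7.550 m³/s × 146.8 g/m³ × 86 400 s/d = 95780 kg/d.

95800 kg/d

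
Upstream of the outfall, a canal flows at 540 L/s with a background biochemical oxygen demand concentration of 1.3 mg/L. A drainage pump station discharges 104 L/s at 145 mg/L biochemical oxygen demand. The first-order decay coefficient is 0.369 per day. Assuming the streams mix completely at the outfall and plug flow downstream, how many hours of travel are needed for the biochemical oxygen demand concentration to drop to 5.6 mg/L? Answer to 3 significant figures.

96.0 h

Mixed concentration C = ΣQC/ΣQ = (540.0·1.300 + 104.0·145.0) / 644.0 = 15780/644.0 = 24.51 mg/L.
24.51·exp(−k·t) = 5.6 → t = ln(24.51/5.6)/k = 345600 s = 96.01 h.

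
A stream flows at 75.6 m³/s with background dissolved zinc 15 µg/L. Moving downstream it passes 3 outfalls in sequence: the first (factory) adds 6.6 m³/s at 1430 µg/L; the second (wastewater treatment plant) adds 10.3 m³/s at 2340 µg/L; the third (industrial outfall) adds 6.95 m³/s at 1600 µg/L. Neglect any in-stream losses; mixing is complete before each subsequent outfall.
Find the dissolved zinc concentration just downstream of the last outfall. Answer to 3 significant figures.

After outfall 1: Q = 75.60 + 6.600 = 82.20 m³/s; C = (75.60·15.00 + 6.600·1430)/82.20 = 128.6 µg/L.
After outfall 2: Q = 82.20 + 10.30 = 92.50 m³/s; C = (82.20·128.6 + 10.30·2340)/92.50 = 374.9 µg/L.
After outfall 3: Q = 92.50 + 6.950 = 99.45 m³/s; C = (92.50·374.9 + 6.950·1600)/99.45 = 460.5 µg/L.

460 µg/L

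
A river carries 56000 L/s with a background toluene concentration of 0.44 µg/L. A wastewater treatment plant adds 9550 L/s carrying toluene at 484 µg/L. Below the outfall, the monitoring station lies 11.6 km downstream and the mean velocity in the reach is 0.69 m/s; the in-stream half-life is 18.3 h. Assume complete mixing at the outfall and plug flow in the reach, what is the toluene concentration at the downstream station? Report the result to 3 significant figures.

59.4 µg/L

Mixed concentration C = ΣQC/ΣQ = (56000·0.4400 + 9550·484.0) / 65550 = 4647000/65550 = 70.89 µg/L.
Travel time t = 11.6·1000 / 0.69 = 16810 s = 4.670 h.
Half-life 18.3 h → k = ln 2 / 18.3 = 0.03788 h⁻¹ = 0.9090 d⁻¹.
After decay, C = 70.89 × e^(−kt) = 70.89 × 0.8379 = 59.40 µg/L.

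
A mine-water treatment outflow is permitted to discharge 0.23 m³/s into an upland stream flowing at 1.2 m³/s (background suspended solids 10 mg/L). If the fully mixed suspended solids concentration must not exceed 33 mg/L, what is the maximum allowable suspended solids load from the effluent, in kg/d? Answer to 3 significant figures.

Mass balance at the limit: 1.200·10.00 + 0.2300·Cₑ = 1.430·33 → Cₑ = 153.0 mg/L.
Load = 0.2300 m³/s × 153.0 g/m³ × 86 400 s/d = 3040 kg/d.

3040 kg/d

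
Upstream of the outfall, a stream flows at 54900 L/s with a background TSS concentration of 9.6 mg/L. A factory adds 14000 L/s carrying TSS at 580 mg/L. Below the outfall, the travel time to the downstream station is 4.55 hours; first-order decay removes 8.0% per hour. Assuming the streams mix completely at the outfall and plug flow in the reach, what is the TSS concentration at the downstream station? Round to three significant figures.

Mixed concentration C = ΣQC/ΣQ = (54900·9.600 + 14000·580.0) / 68900 = 8647000/68900 = 125.5 mg/L.
8.0%/h lost → k = −ln(1 − 0.08) = 0.08338 h⁻¹.
Applying C = C₀e^(−kt): 125.5 × 0.6843 = 85.88 mg/L.

85.9 mg/L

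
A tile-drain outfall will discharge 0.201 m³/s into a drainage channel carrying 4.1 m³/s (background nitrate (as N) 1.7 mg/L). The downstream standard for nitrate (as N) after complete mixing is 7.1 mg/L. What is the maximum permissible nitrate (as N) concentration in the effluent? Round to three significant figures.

At the limit, (Qr·Cr + Qe·Cₑ)/(Qr + Qe) = 7.1:
Cₑ = (4.301·7.1 − 4.100·1.700) / 0.2010 = 117.2 mg/L.

117 mg/L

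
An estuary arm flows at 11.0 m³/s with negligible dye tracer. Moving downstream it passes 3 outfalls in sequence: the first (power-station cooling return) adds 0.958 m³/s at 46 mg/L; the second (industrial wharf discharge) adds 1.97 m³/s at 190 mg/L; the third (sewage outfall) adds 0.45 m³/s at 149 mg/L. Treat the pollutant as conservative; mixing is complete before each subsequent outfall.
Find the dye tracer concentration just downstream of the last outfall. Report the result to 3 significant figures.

33.8 mg/L

Outfall 1: combined Q = 11.96 m³/s; C = (11.00·0 + 0.9580·46.00)/11.96 = 3.685 mg/L.
Outfall 2: combined Q = 13.93 m³/s; C = (11.96·3.685 + 1.970·190.0)/13.93 = 30.04 mg/L.
Outfall 3: combined Q = 14.38 m³/s; C = (13.93·30.04 + 0.4500·149.0)/14.38 = 33.76 mg/L.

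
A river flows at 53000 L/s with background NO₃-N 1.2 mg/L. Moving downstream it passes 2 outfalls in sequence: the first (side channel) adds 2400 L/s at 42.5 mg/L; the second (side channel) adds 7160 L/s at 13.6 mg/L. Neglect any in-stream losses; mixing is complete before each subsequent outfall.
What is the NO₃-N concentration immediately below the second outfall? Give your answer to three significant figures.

After outfall 1: Q = 53000 + 2400 = 55400 L/s; C = (53000·1.200 + 2400·42.50)/55400 = 2.989 mg/L.
After outfall 2: Q = 55400 + 7160 = 62560 L/s; C = (55400·2.989 + 7160·13.60)/62560 = 4.204 mg/L.

4.20 mg/L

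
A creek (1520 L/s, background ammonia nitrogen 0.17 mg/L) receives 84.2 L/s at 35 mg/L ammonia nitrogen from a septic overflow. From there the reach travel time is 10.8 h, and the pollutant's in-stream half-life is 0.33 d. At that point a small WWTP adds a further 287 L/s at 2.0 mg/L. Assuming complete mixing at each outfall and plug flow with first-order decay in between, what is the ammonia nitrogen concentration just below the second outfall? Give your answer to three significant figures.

After mixing, C = (1520·0.1700 + 84.20·35.00) / 1604 = 3205/1604 = 1.998 mg/L; combined flow 1604 L/s.
Half-life 0.33 d → k = ln 2 / 0.33 = 2.100 d⁻¹.
After decay, C = 1.998 × e^(−kt) = 1.998 × 0.3886 = 0.7765 mg/L.
At the second outfall, C = (1604·0.7765 + 287.0·2.000) / (1604 + 287.0) = 0.9622 mg/L.

0.962 mg/L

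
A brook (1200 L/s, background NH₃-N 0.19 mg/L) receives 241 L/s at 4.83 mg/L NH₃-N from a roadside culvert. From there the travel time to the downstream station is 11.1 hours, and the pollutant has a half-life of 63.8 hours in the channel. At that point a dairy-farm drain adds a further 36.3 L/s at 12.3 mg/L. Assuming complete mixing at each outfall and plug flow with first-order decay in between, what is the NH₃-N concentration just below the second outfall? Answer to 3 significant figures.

Mass balance: C = (1200·0.1900 + 241.0·4.830) / 1441 = 1392/1441 = 0.9660 mg/L; combined flow 1441 L/s.
Half-life 63.8 h → k = ln 2 / 63.8 = 0.01086 h⁻¹ = 0.2607 d⁻¹.
After decay, C = 0.9660 × e^(−kt) = 0.9660 × 0.8864 = 0.8563 mg/L.
Second outfall: C = (1441·0.8563 + 36.30·12.30)/1477 = 1.137 mg/L.

1.14 mg/L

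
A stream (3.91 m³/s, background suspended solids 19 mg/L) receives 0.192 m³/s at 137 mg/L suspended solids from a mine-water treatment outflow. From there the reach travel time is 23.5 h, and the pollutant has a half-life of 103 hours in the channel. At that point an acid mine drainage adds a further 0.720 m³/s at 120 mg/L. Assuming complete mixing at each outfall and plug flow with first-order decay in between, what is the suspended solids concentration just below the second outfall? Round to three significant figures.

35.7 mg/L

Flow-weighted average: C = (3.910·19.00 + 0.1920·137.0) / 4.102 = 100.6/4.102 = 24.52 mg/L; combined flow 4.102 m³/s.
Half-life 103 h → k = ln 2 / 103 = 0.006730 h⁻¹ = 0.1615 d⁻¹.
After decay, C = 24.52 × e^(−kt) = 24.52 × 0.8537 = 20.94 mg/L.
At the second outfall, C = (4.102·20.94 + 0.7200·120.0) / (4.102 + 0.7200) = 35.73 mg/L.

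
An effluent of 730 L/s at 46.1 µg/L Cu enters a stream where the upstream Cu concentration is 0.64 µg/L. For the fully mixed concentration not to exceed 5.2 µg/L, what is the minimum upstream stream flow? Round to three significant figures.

Set C_mix = 5.2: (Q·0.6400 + 730.0·46.10) / (Q + 730.0) = 5.2
→ Q = 730.0·(46.10 − 5.2)/(5.2 − 0.6400) = 6548 L/s.

6550 L/s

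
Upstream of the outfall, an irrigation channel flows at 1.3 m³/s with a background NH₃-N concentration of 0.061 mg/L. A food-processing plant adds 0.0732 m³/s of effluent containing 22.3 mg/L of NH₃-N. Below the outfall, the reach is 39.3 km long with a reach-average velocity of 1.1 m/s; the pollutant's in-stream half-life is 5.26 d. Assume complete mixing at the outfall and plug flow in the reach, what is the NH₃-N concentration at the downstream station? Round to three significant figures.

1.18 mg/L

Conservation of mass: C = (1.300·0.06100 + 0.07320·22.30) / 1.373 = 1.712/1.373 = 1.246 mg/L.
Travel time t = 39.3·1000 / 1.1 = 35730 s = 9.924 h.
Half-life 5.26 d → k = ln 2 / 5.26 = 0.1318 d⁻¹.
Decay over the reach: 1.246·exp(−kt) = 1.246·0.9470 = 1.180 mg/L.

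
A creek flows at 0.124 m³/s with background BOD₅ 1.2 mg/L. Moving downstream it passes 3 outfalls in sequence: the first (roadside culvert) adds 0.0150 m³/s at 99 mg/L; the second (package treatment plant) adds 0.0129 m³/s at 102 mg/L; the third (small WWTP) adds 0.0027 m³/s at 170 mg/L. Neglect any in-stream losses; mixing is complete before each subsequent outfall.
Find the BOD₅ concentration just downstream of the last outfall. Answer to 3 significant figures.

Outfall 1: combined Q = 0.1390 m³/s; C = (0.1240·1.200 + 0.01500·99.00)/0.1390 = 11.75 mg/L.
Outfall 2: combined Q = 0.1519 m³/s; C = (0.1390·11.75 + 0.01290·102.0)/0.1519 = 19.42 mg/L.
Outfall 3: combined Q = 0.1546 m³/s; C = (0.1519·19.42 + 0.002700·170.0)/0.1546 = 22.05 mg/L.

22.0 mg/L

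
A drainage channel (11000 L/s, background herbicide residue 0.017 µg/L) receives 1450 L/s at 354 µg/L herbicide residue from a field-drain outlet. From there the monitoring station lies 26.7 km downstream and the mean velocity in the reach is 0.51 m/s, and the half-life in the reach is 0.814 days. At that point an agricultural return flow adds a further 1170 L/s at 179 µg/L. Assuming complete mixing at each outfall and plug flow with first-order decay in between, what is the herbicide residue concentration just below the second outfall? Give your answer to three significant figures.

Mass balance: C = (11000·0.01700 + 1450·354.0) / 12450 = 513500/12450 = 41.24 µg/L; combined flow 12450 L/s.
Travel time t = 26.7·1000 / 0.51 = 52350 s = 14.54 h.
Half-life 0.814 d → k = ln 2 / 0.814 = 0.8515 d⁻¹.
Applying C = C₀e^(−kt): 41.24 × 0.5969 = 24.62 µg/L.
Second outfall: C = (12450·24.62 + 1170·179.0)/13620 = 37.88 µg/L.

37.9 µg/L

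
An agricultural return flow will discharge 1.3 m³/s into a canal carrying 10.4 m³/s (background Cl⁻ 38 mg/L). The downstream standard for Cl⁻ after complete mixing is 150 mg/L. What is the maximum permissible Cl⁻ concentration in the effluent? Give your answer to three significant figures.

At the limit, (Qr·Cr + Qe·Cₑ)/(Qr + Qe) = 150:
Cₑ = (11.70·150 − 10.40·38.00) / 1.300 = 1046 mg/L.

1050 mg/L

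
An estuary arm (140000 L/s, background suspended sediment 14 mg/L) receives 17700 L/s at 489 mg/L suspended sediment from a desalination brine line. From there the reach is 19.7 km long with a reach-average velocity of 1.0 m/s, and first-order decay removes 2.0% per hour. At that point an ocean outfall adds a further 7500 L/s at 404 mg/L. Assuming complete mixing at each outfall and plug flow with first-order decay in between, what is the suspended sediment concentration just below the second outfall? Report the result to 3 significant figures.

75.9 mg/L

Mass balance: C = (140000·14.00 + 17700·489.0) / 157700 = 10620000/157700 = 67.31 mg/L; combined flow 157700 L/s.
Travel time t = 19.7·1000 / 1.0 = 19700 s = 5.472 h.
2.0%/h lost → k = −ln(1 − 0.02) = 0.02020 h⁻¹.
Applying C = C₀e^(−kt): 67.31 × 0.8953 = 60.27 mg/L.
At the second outfall, C = (157700·60.27 + 7500·404.0) / (157700 + 7500) = 75.87 mg/L.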